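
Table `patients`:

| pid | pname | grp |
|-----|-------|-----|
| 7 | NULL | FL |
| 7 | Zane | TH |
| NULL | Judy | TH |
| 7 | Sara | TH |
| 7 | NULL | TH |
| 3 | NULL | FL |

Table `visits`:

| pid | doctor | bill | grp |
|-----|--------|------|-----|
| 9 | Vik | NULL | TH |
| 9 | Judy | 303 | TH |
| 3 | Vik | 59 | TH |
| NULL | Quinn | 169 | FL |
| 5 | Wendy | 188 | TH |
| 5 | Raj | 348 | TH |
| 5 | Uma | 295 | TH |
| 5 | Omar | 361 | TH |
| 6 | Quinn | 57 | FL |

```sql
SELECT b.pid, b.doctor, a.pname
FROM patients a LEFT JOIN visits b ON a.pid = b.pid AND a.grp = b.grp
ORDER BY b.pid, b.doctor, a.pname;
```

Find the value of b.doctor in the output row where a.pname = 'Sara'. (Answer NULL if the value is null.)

NULL

LEFT JOIN keeps every row from `patients`; unmatched rows get NULL for `visits`'s columns.
Matching on a.pid = b.pid AND a.grp = b.grp. A NULL in a compared column never satisfies the condition.
- a[0] pid=7, grp=FL → no match; kept with NULLs on the b side.
- a[1] pid=7, grp=TH → no match; kept with NULLs on the b side.
- a[2] pid=NULL, grp=TH → no match; kept with NULLs on the b side.
- a[3] pid=7, grp=TH → no match; kept with NULLs on the b side.
- a[4] pid=7, grp=TH → no match; kept with NULLs on the b side.
- a[5] pid=3, grp=FL → no match; kept with NULLs on the b side.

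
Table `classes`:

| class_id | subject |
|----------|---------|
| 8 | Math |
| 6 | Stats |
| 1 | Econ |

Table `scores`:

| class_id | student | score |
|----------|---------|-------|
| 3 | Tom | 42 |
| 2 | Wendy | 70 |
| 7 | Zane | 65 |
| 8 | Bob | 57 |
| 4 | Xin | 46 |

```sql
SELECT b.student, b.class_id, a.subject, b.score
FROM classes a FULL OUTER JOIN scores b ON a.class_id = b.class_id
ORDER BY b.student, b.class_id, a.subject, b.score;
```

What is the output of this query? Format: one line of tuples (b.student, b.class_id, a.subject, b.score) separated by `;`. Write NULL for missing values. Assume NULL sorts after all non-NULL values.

(Bob, 8, Math, 57); (Tom, 3, NULL, 42); (Wendy, 2, NULL, 70); (Xin, 4, NULL, 46); (Zane, 7, NULL, 65); (NULL, NULL, Econ, NULL); (NULL, NULL, Stats, NULL)

FULL OUTER JOIN keeps every row from both sides; unmatched rows get NULL for the other side's columns.
Matching on a.class_id = b.class_id.
- a row (class_id=8): matches 1 b row(s) → 1 output row(s).
- a row (class_id=6): no match → kept, b columns NULL.
- a row (class_id=1): no match → kept, b columns NULL.
- 4 b row(s) had no a match → kept, a columns NULL.
After projecting and ordering:
b.student | b.class_id | a.subject | b.score
Bob | 8 | Math | 57
Tom | 3 | NULL | 42
Wendy | 2 | NULL | 70
Xin | 4 | NULL | 46
Zane | 7 | NULL | 65
NULL | NULL | Econ | NULL
NULL | NULL | Stats | NULL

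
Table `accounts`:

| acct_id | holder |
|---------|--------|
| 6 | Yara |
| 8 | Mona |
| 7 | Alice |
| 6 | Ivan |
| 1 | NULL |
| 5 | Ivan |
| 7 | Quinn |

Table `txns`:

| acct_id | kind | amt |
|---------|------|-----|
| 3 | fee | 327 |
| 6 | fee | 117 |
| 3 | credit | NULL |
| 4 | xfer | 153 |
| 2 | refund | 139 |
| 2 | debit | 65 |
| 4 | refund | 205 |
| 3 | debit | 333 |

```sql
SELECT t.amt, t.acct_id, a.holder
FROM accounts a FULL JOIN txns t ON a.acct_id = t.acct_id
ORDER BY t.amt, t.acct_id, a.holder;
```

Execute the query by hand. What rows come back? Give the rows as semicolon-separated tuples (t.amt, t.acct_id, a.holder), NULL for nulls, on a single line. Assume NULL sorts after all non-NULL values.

FULL OUTER JOIN keeps every row from both sides; unmatched rows get NULL for the other side's columns.
Matching on a.acct_id = t.acct_id.
Matched pairs: 2; unmatched a rows kept: 5; unmatched t rows kept: 7.

(65, 2, NULL); (117, 6, Ivan); (117, 6, Yara); (139, 2, NULL); (153, 4, NULL); (205, 4, NULL); (327, 3, NULL); (333, 3, NULL); (NULL, 3, NULL); (NULL, NULL, Alice); (NULL, NULL, Ivan); (NULL, NULL, Mona); (NULL, NULL, Quinn); (NULL, NULL, NULL)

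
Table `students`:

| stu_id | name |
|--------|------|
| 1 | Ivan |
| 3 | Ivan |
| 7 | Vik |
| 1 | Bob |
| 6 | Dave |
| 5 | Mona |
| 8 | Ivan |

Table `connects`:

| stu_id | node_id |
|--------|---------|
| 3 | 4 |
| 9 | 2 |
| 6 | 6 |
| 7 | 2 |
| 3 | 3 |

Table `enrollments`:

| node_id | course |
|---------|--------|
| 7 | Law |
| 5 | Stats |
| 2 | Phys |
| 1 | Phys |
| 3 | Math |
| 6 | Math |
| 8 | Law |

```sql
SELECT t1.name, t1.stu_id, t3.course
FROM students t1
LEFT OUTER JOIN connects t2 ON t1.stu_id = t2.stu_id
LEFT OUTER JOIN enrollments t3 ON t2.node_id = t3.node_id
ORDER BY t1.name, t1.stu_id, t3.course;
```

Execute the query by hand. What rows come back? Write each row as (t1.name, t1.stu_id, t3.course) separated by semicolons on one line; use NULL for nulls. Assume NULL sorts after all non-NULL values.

Step 1 — t1 LEFT JOIN t2 on stu_id → 8 row(s).
Then LEFT JOIN `enrollments t3` on node_id: each of those 8 rows is kept; rows whose t2.node_id has no match in t3 get NULL for t3's columns.

(Bob, 1, NULL); (Dave, 6, Math); (Ivan, 1, NULL); (Ivan, 3, Math); (Ivan, 3, NULL); (Ivan, 8, NULL); (Mona, 5, NULL); (Vik, 7, Phys)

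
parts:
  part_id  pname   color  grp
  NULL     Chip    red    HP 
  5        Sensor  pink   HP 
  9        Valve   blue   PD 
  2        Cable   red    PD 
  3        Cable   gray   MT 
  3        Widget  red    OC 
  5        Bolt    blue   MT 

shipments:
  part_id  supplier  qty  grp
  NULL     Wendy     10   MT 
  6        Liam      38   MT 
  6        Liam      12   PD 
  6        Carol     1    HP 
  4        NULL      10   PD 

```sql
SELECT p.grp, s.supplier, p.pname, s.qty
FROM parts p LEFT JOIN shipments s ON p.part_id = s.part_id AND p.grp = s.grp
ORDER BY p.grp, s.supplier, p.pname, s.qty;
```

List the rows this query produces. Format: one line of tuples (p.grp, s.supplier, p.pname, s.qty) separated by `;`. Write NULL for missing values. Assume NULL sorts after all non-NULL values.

LEFT JOIN keeps every row from `parts`; unmatched rows get NULL for `shipments`'s columns.
Matching on p.part_id = s.part_id AND p.grp = s.grp. A NULL in a compared column never satisfies the condition.
- p row (part_id=NULL, grp=HP): no match → kept, s columns NULL.
- p row (part_id=5, grp=HP): no match → kept, s columns NULL.
- p row (part_id=9, grp=PD): no match → kept, s columns NULL.
- p row (part_id=2, grp=PD): no match → kept, s columns NULL.
- p row (part_id=3, grp=MT): no match → kept, s columns NULL.
- p row (part_id=3, grp=OC): no match → kept, s columns NULL.
- p row (part_id=5, grp=MT): no match → kept, s columns NULL.
After projecting and ordering:
p.grp | s.supplier | p.pname | s.qty
HP | NULL | Chip | NULL
HP | NULL | Sensor | NULL
MT | NULL | Bolt | NULL
MT | NULL | Cable | NULL
OC | NULL | Widget | NULL
PD | NULL | Cable | NULL
PD | NULL | Valve | NULL

(HP, NULL, Chip, NULL); (HP, NULL, Sensor, NULL); (MT, NULL, Bolt, NULL); (MT, NULL, Cable, NULL); (OC, NULL, Widget, NULL); (PD, NULL, Cable, NULL); (PD, NULL, Valve, NULL)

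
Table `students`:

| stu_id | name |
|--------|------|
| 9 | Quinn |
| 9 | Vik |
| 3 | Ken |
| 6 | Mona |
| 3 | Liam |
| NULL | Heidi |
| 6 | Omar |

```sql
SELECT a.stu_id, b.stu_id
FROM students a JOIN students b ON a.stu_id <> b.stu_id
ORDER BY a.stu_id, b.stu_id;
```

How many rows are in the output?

24

INNER JOIN keeps only pairs where the ON condition holds.
Matching on a.stu_id <> b.stu_id. A NULL in a compared column never satisfies the condition.
- stu_id=9: 4 matching b row(s), so 4 row(s) emitted.
- stu_id=9: 4 matching b row(s), so 4 row(s) emitted.
- stu_id=3: 4 matching b row(s), so 4 row(s) emitted.
- stu_id=6: 4 matching b row(s), so 4 row(s) emitted.
- stu_id=3: 4 matching b row(s), so 4 row(s) emitted.
- stu_id=NULL: no matching b row, dropped.
- stu_id=6: 4 matching b row(s), so 4 row(s) emitted.
Total: 24 rows.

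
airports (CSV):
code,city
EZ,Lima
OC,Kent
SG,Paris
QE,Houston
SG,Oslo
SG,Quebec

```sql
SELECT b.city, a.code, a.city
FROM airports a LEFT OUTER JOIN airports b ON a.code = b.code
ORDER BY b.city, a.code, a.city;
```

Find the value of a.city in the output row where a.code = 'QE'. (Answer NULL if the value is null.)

LEFT JOIN keeps every row from `airports a`; unmatched rows get NULL for `airports b`'s columns.
Matching on a.code = b.code.
- a[0] code=EZ → 1 match(es) in b → 1 row(s).
- a[1] code=OC → 1 match(es) in b → 1 row(s).
- a[2] code=SG → 3 match(es) in b → 3 row(s).
- a[3] code=QE → 1 match(es) in b → 1 row(s).
- a[4] code=SG → 3 match(es) in b → 3 row(s).
- a[5] code=SG → 3 match(es) in b → 3 row(s).

Houston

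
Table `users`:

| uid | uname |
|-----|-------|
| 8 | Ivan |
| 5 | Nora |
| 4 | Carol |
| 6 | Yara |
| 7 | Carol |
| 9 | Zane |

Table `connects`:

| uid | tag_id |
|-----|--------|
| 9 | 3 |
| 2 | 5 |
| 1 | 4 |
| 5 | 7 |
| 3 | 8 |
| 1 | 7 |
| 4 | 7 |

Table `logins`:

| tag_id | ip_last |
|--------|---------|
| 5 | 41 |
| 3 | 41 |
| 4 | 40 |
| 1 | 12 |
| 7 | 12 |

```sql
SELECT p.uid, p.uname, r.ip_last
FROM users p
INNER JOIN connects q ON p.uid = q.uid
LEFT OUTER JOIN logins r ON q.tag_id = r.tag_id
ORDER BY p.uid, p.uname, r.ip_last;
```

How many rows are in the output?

3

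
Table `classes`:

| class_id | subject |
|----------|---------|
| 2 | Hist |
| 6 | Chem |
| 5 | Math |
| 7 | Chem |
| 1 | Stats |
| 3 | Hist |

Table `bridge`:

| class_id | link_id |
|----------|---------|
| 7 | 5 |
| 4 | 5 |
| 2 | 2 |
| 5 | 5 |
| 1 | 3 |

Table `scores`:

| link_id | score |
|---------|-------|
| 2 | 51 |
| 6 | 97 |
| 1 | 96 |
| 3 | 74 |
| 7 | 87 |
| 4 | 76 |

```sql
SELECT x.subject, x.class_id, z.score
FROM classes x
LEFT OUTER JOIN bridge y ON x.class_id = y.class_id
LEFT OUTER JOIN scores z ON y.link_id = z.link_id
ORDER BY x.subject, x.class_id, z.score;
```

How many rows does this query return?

6

Evaluate left to right. First `classes x LEFT JOIN bridge y` on class_id: 6 row(s).
Then LEFT JOIN `scores z` on link_id: each of those 6 rows is kept; rows whose y.link_id has no match in z get NULL for z's columns.
Result: 6 row(s).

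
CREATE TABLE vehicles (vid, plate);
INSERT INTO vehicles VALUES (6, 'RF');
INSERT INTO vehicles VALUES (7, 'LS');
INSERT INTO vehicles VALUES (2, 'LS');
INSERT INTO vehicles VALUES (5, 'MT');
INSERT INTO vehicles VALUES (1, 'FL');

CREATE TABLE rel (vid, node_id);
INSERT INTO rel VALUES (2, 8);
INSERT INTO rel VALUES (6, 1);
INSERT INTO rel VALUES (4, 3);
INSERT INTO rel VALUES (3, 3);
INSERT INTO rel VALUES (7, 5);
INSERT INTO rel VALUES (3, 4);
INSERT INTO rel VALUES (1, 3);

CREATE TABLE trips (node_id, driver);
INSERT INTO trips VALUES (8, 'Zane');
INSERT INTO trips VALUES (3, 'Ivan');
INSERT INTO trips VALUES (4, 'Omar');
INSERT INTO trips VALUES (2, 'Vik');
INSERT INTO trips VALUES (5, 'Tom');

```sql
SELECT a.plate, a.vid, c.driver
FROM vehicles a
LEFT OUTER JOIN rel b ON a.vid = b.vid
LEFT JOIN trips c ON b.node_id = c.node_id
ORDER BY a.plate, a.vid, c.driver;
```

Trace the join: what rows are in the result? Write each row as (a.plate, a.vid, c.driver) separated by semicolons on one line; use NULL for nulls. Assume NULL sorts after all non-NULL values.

Joins associate left-to-right: vehicles LEFT JOIN rel on vid gives 5 intermediate row(s).
Then LEFT JOIN `trips c` on node_id: each of those 5 rows is kept; rows whose b.node_id has no match in c get NULL for c's columns.

(FL, 1, Ivan); (LS, 2, Zane); (LS, 7, Tom); (MT, 5, NULL); (RF, 6, NULL)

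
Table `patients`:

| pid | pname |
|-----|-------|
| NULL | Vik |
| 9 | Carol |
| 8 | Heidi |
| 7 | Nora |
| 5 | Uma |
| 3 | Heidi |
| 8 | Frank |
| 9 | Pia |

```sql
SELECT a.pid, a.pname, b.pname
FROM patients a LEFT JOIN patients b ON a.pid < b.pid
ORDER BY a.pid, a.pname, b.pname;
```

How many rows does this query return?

22

LEFT JOIN keeps every row from `patients a`; unmatched rows get NULL for `patients b`'s columns.
Matching on a.pid < b.pid. A NULL in a compared column never satisfies the condition.
Matched pairs: 19; unmatched a rows kept: 3.
Total: 19 matched + 3 padded = 22 rows.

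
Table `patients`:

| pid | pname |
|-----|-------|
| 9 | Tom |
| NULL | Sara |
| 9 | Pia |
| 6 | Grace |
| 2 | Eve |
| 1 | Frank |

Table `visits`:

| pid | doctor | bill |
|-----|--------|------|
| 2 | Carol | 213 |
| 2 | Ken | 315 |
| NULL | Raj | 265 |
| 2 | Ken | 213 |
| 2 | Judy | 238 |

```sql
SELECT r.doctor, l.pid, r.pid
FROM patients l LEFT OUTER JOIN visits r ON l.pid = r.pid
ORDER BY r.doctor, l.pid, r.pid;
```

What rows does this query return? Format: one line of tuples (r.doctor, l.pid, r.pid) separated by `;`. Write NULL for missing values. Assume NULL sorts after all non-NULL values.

(Carol, 2, 2); (Judy, 2, 2); (Ken, 2, 2); (Ken, 2, 2); (NULL, 1, NULL); (NULL, 6, NULL); (NULL, 9, NULL); (NULL, 9, NULL); (NULL, NULL, NULL)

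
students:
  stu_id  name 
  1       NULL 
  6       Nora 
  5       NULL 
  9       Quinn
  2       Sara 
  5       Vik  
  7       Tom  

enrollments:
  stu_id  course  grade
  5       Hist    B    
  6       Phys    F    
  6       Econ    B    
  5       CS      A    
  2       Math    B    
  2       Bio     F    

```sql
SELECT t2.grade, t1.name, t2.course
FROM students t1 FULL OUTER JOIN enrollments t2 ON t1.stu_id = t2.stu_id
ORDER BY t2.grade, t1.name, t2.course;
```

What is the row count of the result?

11

FULL OUTER JOIN keeps every row from both sides; unmatched rows get NULL for the other side's columns.
Matching on t1.stu_id = t2.stu_id.
- t1[0] stu_id=1 → no match; kept with NULLs on the t2 side.
- t1[1] stu_id=6 → 2 match(es) in t2 → 2 row(s).
- t1[2] stu_id=5 → 2 match(es) in t2 → 2 row(s).
- t1[3] stu_id=9 → no match; kept with NULLs on the t2 side.
- t1[4] stu_id=2 → 2 match(es) in t2 → 2 row(s).
- t1[5] stu_id=5 → 2 match(es) in t2 → 2 row(s).
- t1[6] stu_id=7 → no match; kept with NULLs on the t2 side.
Total: 8 matched + 3 padded = 11 rows.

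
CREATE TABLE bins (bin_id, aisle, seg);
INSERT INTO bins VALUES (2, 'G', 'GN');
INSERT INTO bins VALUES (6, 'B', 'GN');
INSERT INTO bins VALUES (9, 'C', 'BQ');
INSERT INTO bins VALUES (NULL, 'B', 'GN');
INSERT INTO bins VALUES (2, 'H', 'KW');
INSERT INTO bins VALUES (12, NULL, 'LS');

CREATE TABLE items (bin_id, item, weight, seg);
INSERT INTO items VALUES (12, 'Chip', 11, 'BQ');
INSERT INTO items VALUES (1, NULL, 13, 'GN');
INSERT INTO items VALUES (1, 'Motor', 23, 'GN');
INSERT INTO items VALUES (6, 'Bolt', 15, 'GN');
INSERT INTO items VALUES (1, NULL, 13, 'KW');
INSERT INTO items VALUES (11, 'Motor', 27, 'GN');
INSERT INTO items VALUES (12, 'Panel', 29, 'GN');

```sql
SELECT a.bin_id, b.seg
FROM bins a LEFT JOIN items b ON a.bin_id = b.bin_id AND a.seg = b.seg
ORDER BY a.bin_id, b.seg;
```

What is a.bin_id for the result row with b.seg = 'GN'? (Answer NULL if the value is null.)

6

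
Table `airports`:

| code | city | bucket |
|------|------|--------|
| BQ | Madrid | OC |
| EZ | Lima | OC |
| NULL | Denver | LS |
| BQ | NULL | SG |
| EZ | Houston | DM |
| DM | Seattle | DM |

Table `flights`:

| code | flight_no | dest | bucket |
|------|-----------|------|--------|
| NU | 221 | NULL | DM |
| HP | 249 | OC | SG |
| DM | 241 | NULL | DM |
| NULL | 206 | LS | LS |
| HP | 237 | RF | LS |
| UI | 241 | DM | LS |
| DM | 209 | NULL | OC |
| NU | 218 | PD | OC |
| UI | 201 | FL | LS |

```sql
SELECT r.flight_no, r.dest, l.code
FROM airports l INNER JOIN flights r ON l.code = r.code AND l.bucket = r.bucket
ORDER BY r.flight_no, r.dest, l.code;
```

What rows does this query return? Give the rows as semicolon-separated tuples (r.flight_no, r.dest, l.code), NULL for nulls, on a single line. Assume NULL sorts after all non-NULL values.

INNER JOIN keeps only pairs where the ON condition holds.
Matching on l.code = r.code AND l.bucket = r.bucket. A NULL in a compared column never satisfies the condition.
Matched pairs: 1.

(241, NULL, DM)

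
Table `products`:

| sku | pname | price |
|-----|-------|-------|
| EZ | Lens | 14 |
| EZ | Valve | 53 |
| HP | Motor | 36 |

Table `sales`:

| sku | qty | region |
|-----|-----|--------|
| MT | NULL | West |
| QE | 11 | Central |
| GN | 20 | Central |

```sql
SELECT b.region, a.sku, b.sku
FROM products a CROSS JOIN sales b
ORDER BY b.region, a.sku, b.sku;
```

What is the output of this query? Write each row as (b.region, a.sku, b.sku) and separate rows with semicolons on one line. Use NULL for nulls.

CROSS JOIN pairs every row of `products` with every row of `sales`: 3 × 3 = 9 rows.

(Central, EZ, GN); (Central, EZ, GN); (Central, EZ, QE); (Central, EZ, QE); (Central, HP, GN); (Central, HP, QE); (West, EZ, MT); (West, EZ, MT); (West, HP, MT)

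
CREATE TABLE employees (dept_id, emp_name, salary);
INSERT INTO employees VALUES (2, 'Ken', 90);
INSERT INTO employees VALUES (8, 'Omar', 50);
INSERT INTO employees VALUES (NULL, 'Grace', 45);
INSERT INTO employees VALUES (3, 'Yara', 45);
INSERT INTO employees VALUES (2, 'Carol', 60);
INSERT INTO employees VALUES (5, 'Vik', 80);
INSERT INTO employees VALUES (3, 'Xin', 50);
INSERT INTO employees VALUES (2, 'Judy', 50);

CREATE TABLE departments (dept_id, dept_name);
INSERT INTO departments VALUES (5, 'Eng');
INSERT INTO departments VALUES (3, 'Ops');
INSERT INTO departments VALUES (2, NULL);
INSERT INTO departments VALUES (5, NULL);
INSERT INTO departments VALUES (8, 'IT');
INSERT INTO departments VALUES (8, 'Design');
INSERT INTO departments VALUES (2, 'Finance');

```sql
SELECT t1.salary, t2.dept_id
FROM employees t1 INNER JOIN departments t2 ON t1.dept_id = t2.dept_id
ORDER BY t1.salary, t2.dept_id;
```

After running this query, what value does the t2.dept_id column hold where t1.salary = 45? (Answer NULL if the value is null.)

INNER JOIN keeps only pairs where the ON condition holds.
Matching on t1.dept_id = t2.dept_id. A NULL in a compared column never satisfies the condition.
Matched pairs: 12.

3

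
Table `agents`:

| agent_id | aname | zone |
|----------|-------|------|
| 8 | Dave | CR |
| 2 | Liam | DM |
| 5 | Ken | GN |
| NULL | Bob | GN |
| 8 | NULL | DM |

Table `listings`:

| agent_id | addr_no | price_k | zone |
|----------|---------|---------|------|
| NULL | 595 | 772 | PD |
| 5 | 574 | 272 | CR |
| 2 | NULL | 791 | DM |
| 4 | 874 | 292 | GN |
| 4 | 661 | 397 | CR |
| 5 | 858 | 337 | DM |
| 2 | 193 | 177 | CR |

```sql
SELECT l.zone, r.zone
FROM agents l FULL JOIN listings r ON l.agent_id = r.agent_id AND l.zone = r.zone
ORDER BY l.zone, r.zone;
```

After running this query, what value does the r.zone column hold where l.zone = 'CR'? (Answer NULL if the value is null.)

NULL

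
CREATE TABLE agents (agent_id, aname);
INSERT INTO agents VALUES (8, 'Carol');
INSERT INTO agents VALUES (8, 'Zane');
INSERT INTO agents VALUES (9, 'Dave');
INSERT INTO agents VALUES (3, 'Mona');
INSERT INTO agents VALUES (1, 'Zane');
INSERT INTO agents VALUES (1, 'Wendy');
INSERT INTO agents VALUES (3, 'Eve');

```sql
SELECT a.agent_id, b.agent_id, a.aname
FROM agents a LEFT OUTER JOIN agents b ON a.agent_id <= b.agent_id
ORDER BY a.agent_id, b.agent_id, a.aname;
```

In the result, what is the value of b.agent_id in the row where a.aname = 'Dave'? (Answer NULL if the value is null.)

9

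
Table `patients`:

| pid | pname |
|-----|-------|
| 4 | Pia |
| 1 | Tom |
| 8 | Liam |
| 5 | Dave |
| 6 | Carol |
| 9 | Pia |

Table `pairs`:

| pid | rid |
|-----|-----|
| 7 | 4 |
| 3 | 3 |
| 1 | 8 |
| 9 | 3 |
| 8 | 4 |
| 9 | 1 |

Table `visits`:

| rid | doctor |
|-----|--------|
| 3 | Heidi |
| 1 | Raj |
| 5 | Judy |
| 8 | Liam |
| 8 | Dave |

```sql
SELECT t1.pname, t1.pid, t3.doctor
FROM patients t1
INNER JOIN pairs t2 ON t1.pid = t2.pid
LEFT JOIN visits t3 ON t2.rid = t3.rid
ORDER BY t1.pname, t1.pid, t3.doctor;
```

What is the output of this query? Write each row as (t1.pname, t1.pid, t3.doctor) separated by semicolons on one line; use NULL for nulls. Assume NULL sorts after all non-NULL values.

(Liam, 8, NULL); (Pia, 9, Heidi); (Pia, 9, Raj); (Tom, 1, Dave); (Tom, 1, Liam)

Joins associate left-to-right: patients INNER JOIN pairs on pid gives 4 intermediate row(s).
Then LEFT JOIN `visits t3` on rid: each of those 4 rows is kept; rows whose t2.rid has no match in t3 get NULL for t3's columns.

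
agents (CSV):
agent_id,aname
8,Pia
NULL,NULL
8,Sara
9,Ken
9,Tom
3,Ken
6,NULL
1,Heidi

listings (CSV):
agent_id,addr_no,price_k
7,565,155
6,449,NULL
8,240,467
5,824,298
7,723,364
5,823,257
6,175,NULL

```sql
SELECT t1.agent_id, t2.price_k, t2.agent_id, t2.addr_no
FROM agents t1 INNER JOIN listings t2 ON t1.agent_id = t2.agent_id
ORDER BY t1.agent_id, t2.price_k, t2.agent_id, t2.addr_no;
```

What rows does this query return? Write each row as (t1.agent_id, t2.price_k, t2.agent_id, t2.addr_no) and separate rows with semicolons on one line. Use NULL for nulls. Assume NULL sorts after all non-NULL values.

(6, NULL, 6, 175); (6, NULL, 6, 449); (8, 467, 8, 240); (8, 467, 8, 240)

INNER JOIN keeps only pairs where the ON condition holds.
Matching on t1.agent_id = t2.agent_id. A NULL in a compared column never satisfies the condition.
Matched pairs: 4.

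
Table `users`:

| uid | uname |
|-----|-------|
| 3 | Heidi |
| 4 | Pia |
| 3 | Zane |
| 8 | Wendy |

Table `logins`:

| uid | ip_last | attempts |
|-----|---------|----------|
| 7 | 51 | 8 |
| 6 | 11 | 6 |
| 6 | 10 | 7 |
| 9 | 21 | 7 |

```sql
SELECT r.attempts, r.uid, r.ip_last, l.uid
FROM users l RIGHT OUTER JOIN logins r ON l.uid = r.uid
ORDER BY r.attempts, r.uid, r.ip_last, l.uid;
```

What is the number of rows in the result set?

RIGHT JOIN keeps every row from `logins`; unmatched rows get NULL for `users`'s columns.
Matching on l.uid = r.uid.
Matched pairs: 0; unmatched r rows kept: 4.
Total: 0 matched + 4 padded = 4 rows.

4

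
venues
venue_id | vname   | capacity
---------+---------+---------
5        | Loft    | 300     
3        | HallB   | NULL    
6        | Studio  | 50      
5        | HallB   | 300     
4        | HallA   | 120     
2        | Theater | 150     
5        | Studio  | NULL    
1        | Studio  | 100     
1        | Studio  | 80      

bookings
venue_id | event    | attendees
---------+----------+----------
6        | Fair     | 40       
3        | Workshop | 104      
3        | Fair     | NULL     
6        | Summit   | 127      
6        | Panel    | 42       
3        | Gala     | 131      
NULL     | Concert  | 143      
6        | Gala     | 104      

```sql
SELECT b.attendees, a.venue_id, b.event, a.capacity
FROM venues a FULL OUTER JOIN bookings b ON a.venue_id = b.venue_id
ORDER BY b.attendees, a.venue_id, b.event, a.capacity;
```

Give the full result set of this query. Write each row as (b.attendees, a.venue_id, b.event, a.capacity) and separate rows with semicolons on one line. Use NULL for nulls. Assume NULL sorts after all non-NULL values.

FULL OUTER JOIN keeps every row from both sides; unmatched rows get NULL for the other side's columns.
Matching on a.venue_id = b.venue_id. A NULL in a compared column never satisfies the condition.
- a (venue_id=5) has no partner → padded with NULL.
- a (venue_id=3) pairs with 3 row(s) of b.
- a (venue_id=6) pairs with 4 row(s) of b.
- a (venue_id=5) has no partner → padded with NULL.
- a (venue_id=4) has no partner → padded with NULL.
- a (venue_id=2) has no partner → padded with NULL.
- a (venue_id=5) has no partner → padded with NULL.
- a (venue_id=1) has no partner → padded with NULL.
- a (venue_id=1) has no partner → padded with NULL.
- 1 row(s) from b found no a partner → padded with NULL.

(40, 6, Fair, 50); (42, 6, Panel, 50); (104, 3, Workshop, NULL); (104, 6, Gala, 50); (127, 6, Summit, 50); (131, 3, Gala, NULL); (143, NULL, Concert, NULL); (NULL, 1, NULL, 80); (NULL, 1, NULL, 100); (NULL, 2, NULL, 150); (NULL, 3, Fair, NULL); (NULL, 4, NULL, 120); (NULL, 5, NULL, 300); (NULL, 5, NULL, 300); (NULL, 5, NULL, NULL)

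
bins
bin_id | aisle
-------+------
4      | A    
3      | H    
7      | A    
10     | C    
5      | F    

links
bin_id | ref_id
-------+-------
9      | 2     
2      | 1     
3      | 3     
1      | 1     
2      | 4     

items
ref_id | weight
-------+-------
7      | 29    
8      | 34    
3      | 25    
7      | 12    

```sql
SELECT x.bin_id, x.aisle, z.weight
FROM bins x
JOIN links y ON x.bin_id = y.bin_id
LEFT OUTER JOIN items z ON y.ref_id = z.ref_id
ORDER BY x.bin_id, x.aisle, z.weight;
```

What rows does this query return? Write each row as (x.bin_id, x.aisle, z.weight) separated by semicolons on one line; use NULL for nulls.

(3, H, 25)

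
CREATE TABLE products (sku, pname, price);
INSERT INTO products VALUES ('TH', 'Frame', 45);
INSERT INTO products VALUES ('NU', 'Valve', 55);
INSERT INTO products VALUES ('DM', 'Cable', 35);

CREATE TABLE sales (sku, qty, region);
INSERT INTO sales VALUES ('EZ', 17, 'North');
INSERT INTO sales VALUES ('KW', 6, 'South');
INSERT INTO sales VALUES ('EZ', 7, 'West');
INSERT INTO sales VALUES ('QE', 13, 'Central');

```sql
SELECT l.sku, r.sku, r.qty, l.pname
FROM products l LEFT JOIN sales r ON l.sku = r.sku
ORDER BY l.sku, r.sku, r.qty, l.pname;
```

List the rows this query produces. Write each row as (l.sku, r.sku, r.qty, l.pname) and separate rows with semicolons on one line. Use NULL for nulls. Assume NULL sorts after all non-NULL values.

(DM, NULL, NULL, Cable); (NU, NULL, NULL, Valve); (TH, NULL, NULL, Frame)

LEFT JOIN keeps every row from `products`; unmatched rows get NULL for `sales`'s columns.
Matching on l.sku = r.sku.
- l[0] sku=TH → no match; kept with NULLs on the r side.
- l[1] sku=NU → no match; kept with NULLs on the r side.
- l[2] sku=DM → no match; kept with NULLs on the r side.
After projecting and ordering:
l.sku | r.sku | r.qty | l.pname
DM | NULL | NULL | Cable
NU | NULL | NULL | Valve
TH | NULL | NULL | Frame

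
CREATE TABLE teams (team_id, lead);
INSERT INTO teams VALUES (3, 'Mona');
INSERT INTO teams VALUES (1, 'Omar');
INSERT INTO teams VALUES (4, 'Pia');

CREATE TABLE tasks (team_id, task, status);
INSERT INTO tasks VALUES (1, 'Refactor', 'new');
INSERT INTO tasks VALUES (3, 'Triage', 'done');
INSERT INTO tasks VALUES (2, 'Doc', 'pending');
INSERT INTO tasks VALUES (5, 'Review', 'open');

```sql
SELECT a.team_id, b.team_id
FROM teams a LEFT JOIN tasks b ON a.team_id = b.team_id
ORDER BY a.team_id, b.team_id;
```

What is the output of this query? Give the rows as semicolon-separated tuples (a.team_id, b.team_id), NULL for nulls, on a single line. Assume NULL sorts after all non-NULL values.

(1, 1); (3, 3); (4, NULL)

LEFT JOIN keeps every row from `teams`; unmatched rows get NULL for `tasks`'s columns.
Matching on a.team_id = b.team_id.
- a[0] team_id=3 → 1 match(es) in b → 1 row(s).
- a[1] team_id=1 → 1 match(es) in b → 1 row(s).
- a[2] team_id=4 → no match; kept with NULLs on the b side.
After projecting and ordering:
a.team_id | b.team_id
1 | 1
3 | 3
4 | NULL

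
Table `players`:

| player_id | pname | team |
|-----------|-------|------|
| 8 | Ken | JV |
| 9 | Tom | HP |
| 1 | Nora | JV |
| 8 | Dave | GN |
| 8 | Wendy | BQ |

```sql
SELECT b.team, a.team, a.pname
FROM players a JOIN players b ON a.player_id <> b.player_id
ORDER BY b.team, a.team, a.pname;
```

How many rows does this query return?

INNER JOIN keeps only pairs where the ON condition holds.
Matching on a.player_id <> b.player_id.
- a[0] player_id=8 → 2 match(es) in b → 2 row(s).
- a[1] player_id=9 → 4 match(es) in b → 4 row(s).
- a[2] player_id=1 → 4 match(es) in b → 4 row(s).
- a[3] player_id=8 → 2 match(es) in b → 2 row(s).
- a[4] player_id=8 → 2 match(es) in b → 2 row(s).
Total: 14 rows.

14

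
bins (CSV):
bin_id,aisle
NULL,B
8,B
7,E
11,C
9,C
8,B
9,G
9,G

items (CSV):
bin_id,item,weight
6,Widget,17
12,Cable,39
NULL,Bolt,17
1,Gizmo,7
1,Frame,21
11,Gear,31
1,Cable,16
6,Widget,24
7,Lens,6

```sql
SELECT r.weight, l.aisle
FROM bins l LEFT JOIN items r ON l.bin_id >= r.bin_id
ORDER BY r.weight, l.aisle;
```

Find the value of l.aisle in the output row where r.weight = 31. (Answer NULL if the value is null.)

C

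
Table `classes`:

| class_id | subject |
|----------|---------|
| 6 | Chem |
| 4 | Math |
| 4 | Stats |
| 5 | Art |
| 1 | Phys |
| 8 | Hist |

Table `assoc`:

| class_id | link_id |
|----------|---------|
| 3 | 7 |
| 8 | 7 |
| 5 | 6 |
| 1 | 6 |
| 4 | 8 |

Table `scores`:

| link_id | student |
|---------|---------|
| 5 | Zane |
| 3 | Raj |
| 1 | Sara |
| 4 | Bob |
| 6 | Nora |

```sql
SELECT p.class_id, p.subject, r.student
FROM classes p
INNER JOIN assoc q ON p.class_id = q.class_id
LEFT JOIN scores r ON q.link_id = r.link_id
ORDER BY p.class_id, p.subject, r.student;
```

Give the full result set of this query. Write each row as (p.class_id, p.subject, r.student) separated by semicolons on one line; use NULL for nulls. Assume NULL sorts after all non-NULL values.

Joins associate left-to-right: classes INNER JOIN assoc on class_id gives 5 intermediate row(s).
Then LEFT JOIN `scores r` on link_id: each of those 5 rows is kept; rows whose q.link_id has no match in r get NULL for r's columns.

(1, Phys, Nora); (4, Math, NULL); (4, Stats, NULL); (5, Art, Nora); (8, Hist, NULL)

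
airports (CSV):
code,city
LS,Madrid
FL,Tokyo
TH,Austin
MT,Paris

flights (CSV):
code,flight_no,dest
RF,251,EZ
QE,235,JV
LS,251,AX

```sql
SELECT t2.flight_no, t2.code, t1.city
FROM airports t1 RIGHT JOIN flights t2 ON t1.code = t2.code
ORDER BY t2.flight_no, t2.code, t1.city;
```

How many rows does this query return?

RIGHT JOIN keeps every row from `flights`; unmatched rows get NULL for `airports`'s columns.
Matching on t1.code = t2.code.
- t1 row (code=LS): matches 1 t2 row(s) → 1 output row(s).
- t1 row (code=FL): no match.
- t1 row (code=TH): no match.
- t1 row (code=MT): no match.
- 2 t2 row(s) had no t1 match → kept, t1 columns NULL.
Total: 1 matched + 2 padded = 3 rows.

3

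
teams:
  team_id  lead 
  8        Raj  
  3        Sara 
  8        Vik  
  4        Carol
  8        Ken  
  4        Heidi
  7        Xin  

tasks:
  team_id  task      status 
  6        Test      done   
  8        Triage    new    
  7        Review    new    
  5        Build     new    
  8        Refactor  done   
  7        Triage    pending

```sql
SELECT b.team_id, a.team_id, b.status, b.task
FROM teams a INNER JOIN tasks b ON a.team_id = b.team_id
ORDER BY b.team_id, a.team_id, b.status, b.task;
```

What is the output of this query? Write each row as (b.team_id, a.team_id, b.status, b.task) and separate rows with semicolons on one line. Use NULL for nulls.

INNER JOIN keeps only pairs where the ON condition holds.
Matching on a.team_id = b.team_id.
- a[0] team_id=8 → 2 match(es) in b → 2 row(s).
- a[1] team_id=3 → no match; dropped.
- a[2] team_id=8 → 2 match(es) in b → 2 row(s).
- a[3] team_id=4 → no match; dropped.
- a[4] team_id=8 → 2 match(es) in b → 2 row(s).
- a[5] team_id=4 → no match; dropped.
- a[6] team_id=7 → 2 match(es) in b → 2 row(s).
After projecting and ordering:
b.team_id | a.team_id | b.status | b.task
7 | 7 | new | Review
7 | 7 | pending | Triage
8 | 8 | done | Refactor
8 | 8 | done | Refactor
8 | 8 | done | Refactor
8 | 8 | new | Triage
8 | 8 | new | Triage
8 | 8 | new | Triage

(7, 7, new, Review); (7, 7, pending, Triage); (8, 8, done, Refactor); (8, 8, done, Refactor); (8, 8, done, Refactor); (8, 8, new, Triage); (8, 8, new, Triage); (8, 8, new, Triage)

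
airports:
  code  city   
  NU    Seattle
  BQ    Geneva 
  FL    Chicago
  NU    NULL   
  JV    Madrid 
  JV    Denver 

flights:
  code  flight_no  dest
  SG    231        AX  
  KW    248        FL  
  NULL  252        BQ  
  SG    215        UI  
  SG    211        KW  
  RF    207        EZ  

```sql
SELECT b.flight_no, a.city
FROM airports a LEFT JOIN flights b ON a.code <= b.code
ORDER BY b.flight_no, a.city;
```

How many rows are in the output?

28

LEFT JOIN keeps every row from `airports`; unmatched rows get NULL for `flights`'s columns.
Matching on a.code <= b.code. A NULL in a compared column never satisfies the condition.
- code=NU: 4 matching b row(s), so 4 row(s) emitted.
- code=BQ: 5 matching b row(s), so 5 row(s) emitted.
- code=FL: 5 matching b row(s), so 5 row(s) emitted.
- code=NU: 4 matching b row(s), so 4 row(s) emitted.
- code=JV: 5 matching b row(s), so 5 row(s) emitted.
- code=JV: 5 matching b row(s), so 5 row(s) emitted.
Total: 28 rows.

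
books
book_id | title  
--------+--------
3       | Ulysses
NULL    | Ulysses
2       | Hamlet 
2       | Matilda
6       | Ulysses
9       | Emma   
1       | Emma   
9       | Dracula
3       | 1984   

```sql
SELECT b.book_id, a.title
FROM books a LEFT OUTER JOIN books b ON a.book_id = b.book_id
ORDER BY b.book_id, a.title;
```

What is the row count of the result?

LEFT JOIN keeps every row from `books a`; unmatched rows get NULL for `books b`'s columns.
Matching on a.book_id = b.book_id. A NULL in a compared column never satisfies the condition.
Matched pairs: 14; unmatched a rows kept: 1.
Total: 14 matched + 1 padded = 15 rows.

15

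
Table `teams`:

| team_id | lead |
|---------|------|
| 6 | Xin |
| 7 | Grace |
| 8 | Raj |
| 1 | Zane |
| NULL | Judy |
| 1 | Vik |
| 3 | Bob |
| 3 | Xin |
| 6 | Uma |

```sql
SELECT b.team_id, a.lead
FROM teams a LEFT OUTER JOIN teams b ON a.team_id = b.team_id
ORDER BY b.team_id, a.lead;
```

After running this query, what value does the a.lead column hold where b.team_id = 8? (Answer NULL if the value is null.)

Raj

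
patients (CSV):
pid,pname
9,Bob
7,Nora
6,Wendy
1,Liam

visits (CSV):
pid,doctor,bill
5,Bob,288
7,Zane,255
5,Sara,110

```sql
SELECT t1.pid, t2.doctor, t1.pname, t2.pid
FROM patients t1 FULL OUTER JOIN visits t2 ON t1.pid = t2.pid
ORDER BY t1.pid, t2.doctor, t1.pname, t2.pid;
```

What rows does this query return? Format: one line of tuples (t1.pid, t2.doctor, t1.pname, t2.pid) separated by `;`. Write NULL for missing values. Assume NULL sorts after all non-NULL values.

(1, NULL, Liam, NULL); (6, NULL, Wendy, NULL); (7, Zane, Nora, 7); (9, NULL, Bob, NULL); (NULL, Bob, NULL, 5); (NULL, Sara, NULL, 5)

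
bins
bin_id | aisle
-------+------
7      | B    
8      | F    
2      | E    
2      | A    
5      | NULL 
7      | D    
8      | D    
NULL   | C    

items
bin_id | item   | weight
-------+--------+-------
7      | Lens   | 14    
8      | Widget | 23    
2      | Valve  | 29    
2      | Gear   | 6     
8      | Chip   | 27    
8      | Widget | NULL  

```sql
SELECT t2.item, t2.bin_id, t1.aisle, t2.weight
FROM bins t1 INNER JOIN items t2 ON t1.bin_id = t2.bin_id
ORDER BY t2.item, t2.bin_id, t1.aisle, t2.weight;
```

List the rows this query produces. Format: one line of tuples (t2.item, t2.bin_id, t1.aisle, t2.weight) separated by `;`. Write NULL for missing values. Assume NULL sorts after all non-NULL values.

INNER JOIN keeps only pairs where the ON condition holds.
Matching on t1.bin_id = t2.bin_id. A NULL in a compared column never satisfies the condition.
- t1 (bin_id=7) pairs with 1 row(s) of t2.
- t1 (bin_id=8) pairs with 3 row(s) of t2.
- t1 (bin_id=2) pairs with 2 row(s) of t2.
- t1 (bin_id=2) pairs with 2 row(s) of t2.
- t1 (bin_id=5) has no partner → excluded.
- t1 (bin_id=7) pairs with 1 row(s) of t2.
- t1 (bin_id=8) pairs with 3 row(s) of t2.
- t1 (bin_id=NULL) has no partner → excluded.

(Chip, 8, D, 27); (Chip, 8, F, 27); (Gear, 2, A, 6); (Gear, 2, E, 6); (Lens, 7, B, 14); (Lens, 7, D, 14); (Valve, 2, A, 29); (Valve, 2, E, 29); (Widget, 8, D, 23); (Widget, 8, D, NULL); (Widget, 8, F, 23); (Widget, 8, F, NULL)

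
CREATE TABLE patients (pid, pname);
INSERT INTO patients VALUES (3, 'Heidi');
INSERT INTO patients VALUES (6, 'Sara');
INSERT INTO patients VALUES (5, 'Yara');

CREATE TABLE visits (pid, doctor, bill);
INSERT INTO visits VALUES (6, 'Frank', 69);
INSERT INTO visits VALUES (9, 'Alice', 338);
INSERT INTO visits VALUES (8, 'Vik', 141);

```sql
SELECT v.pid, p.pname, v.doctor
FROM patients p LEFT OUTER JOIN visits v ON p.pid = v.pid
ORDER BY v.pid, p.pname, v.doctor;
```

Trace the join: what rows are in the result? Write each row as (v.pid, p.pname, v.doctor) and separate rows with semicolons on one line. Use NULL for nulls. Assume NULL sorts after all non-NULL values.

(6, Sara, Frank); (NULL, Heidi, NULL); (NULL, Yara, NULL)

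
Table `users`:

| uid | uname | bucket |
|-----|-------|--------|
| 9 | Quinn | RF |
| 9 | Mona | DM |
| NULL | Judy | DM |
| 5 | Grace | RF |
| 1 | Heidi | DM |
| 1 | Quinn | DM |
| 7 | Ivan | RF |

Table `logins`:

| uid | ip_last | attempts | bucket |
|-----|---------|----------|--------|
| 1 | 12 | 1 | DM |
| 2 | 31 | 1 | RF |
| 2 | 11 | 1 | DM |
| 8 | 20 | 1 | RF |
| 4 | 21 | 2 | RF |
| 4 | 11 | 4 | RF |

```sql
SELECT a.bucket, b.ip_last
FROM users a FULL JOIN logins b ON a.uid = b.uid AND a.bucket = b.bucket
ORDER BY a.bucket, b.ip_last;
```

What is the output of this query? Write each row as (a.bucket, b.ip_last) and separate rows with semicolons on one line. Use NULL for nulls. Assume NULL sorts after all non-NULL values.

(DM, 12); (DM, 12); (DM, NULL); (DM, NULL); (RF, NULL); (RF, NULL); (RF, NULL); (NULL, 11); (NULL, 11); (NULL, 20); (NULL, 21); (NULL, 31)

FULL OUTER JOIN keeps every row from both sides; unmatched rows get NULL for the other side's columns.
Matching on a.uid = b.uid AND a.bucket = b.bucket. A NULL in a compared column never satisfies the condition.
- a[0] uid=9, bucket=RF → no match; kept with NULLs on the b side.
- a[1] uid=9, bucket=DM → no match; kept with NULLs on the b side.
- a[2] uid=NULL, bucket=DM → no match; kept with NULLs on the b side.
- a[3] uid=5, bucket=RF → no match; kept with NULLs on the b side.
- a[4] uid=1, bucket=DM → 1 match(es) in b → 1 row(s).
- a[5] uid=1, bucket=DM → 1 match(es) in b → 1 row(s).
- a[6] uid=7, bucket=RF → no match; kept with NULLs on the b side.
- 5 row(s) from b found no a partner → padded with NULL.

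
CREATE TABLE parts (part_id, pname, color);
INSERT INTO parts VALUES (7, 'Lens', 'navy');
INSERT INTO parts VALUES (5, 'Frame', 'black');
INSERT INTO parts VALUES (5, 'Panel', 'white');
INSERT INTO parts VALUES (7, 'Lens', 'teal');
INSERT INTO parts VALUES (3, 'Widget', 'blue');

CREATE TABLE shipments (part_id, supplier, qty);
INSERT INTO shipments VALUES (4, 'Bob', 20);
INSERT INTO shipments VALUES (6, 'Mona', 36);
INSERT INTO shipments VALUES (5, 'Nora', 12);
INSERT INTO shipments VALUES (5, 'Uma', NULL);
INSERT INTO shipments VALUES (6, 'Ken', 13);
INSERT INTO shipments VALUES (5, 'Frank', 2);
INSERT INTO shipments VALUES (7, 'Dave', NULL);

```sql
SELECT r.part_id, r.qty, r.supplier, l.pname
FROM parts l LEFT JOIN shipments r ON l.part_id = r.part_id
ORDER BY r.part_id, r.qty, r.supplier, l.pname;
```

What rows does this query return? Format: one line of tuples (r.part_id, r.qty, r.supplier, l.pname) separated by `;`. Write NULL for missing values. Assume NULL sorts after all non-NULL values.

LEFT JOIN keeps every row from `parts`; unmatched rows get NULL for `shipments`'s columns.
Matching on l.part_id = r.part_id.
- part_id=7: 1 matching r row(s), so 1 row(s) emitted.
- part_id=5: 3 matching r row(s), so 3 row(s) emitted.
- part_id=5: 3 matching r row(s), so 3 row(s) emitted.
- part_id=7: 1 matching r row(s), so 1 row(s) emitted.
- part_id=3: no r row matches, row kept with r columns NULL.
After projecting and ordering:
r.part_id | r.qty | r.supplier | l.pname
5 | 2 | Frank | Frame
5 | 2 | Frank | Panel
5 | 12 | Nora | Frame
5 | 12 | Nora | Panel
5 | NULL | Uma | Frame
5 | NULL | Uma | Panel
7 | NULL | Dave | Lens
7 | NULL | Dave | Lens
NULL | NULL | NULL | Widget

(5, 2, Frank, Frame); (5, 2, Frank, Panel); (5, 12, Nora, Frame); (5, 12, Nora, Panel); (5, NULL, Uma, Frame); (5, NULL, Uma, Panel); (7, NULL, Dave, Lens); (7, NULL, Dave, Lens); (NULL, NULL, NULL, Widget)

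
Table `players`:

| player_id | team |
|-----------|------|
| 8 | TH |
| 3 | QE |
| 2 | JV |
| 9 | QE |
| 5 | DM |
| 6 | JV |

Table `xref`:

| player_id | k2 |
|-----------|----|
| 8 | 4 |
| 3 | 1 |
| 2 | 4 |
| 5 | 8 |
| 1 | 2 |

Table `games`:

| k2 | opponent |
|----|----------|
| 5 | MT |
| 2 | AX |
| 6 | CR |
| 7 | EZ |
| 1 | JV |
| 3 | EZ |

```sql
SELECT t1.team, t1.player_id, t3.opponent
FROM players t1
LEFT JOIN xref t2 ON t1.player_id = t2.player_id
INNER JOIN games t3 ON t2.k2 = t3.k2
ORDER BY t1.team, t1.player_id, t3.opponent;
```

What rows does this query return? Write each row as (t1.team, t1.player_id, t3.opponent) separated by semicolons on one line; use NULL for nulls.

(QE, 3, JV)

Joins associate left-to-right: players LEFT JOIN xref on player_id gives 6 intermediate row(s).
Then INNER JOIN `games t3` on k2: keep only rows whose t2.k2 appears in t3.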